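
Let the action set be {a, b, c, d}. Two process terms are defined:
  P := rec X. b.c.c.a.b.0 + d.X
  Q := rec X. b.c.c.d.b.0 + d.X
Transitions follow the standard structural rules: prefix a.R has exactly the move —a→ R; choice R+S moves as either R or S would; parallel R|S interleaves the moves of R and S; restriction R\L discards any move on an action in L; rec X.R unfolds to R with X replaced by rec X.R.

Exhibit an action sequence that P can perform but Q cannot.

bcca

LTS(P): 6 reachable states
  s0 = rec X. b.c.c.a.b.0 + d.X | ··b··> s1, ··d··> s0
  s1 = c.c.a.b.0 | ··c··> s2
  s2 = c.a.b.0 | ··c··> s3
  s3 = a.b.0 | ··a··> s4
  s4 = b.0 | ··b··> s5
  s5 = 0 | ∅
LTS(Q): 6 reachable states
  t0 = rec X. b.c.c.d.b.0 + d.X | ··b··> t1, ··d··> t0
  t1 = c.c.d.b.0 | ··c··> t2
  t2 = c.d.b.0 | ··c··> t3
  t3 = d.b.0 | ··d··> t4
  t4 = b.0 | ··b··> t5
  t5 = 0 | ∅
Executing bcca from P (initial set {s0}):
  [1] b ⇒ {s1}
  [2] c ⇒ {s2}
  [3] c ⇒ {s3}
  [4] a ⇒ {s4}
  ✓ P
Executing bcca from Q (initial set {t0}):
  [1] b ⇒ {t1}
  [2] c ⇒ {t2}
  [3] c ⇒ {t3}
  [4] a ⇒ no successor for Q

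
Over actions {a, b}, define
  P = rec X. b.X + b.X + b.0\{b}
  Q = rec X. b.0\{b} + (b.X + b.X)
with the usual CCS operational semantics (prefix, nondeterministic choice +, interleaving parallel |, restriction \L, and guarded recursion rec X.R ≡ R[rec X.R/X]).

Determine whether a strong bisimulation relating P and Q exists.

bisimilar

LTS(P): 2 reachable states
  m0 = rec X. b.X + b.X + b.0\{b} → --b--▸ m0, --b--▸ m1
  m1 = 0\{b} → ∅
LTS(Q): 2 reachable states
  n0 = rec X. b.0\{b} + (b.X + b.X) → --b--▸ n0, --b--▸ n1
  n1 = 0\{b} → ∅
Coarsest stable partition (strong bisimilarity classes):
  B0 = {m0, n0}
  B1 = {m1, n1}
m0 ∈ B0, n0 ∈ B0 → same block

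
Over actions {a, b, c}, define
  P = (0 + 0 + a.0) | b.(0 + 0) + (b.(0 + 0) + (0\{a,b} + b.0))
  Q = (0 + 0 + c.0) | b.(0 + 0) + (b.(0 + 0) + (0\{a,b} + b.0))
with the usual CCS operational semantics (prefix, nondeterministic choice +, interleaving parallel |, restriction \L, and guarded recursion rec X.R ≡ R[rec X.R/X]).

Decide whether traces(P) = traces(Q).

trace-distinct — witness ⟨a⟩

P's transition system — 6 states:
  p0 = (0 + 0 + a.0) | b.(0 + 0) + (b.(0 + 0) + (0\{a,b} + b.0)) has moves =a=> p1, =b=> p2, =b=> p3, =b=> p4
  p1 = 0 | b.(0 + 0) has moves =b=> p5
  p2 = (0 + 0 + a.0) | (0 + 0) has moves =a=> p5
  p3 = 0 has moves deadlocked
  p4 = 0 + 0 has moves deadlocked
  p5 = 0 | (0 + 0) has moves deadlocked
Q's transition system — 6 states:
  q0 = (0 + 0 + c.0) | b.(0 + 0) + (b.(0 + 0) + (0\{a,b} + b.0)) has moves =b=> q1, =b=> q2, =b=> q3, =c=> q4
  q1 = (0 + 0 + c.0) | (0 + 0) has moves =c=> q5
  q2 = 0 has moves deadlocked
  q3 = 0 + 0 has moves deadlocked
  q4 = 0 | b.(0 + 0) has moves =b=> q5
  q5 = 0 | (0 + 0) has moves deadlocked
Executing a from P (initial set {p0}):
  step 1 (a): {p1}
  P completes σ.
Executing a from Q (initial set {q0}):
  step 1 (a): ∅ (Q stuck)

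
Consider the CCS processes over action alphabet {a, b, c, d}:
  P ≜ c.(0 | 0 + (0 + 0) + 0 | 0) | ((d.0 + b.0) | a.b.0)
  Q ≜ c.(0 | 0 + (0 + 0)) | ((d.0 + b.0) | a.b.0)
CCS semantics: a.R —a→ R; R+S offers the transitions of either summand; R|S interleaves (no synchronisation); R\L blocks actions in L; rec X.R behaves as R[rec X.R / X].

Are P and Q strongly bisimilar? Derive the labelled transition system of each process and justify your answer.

LTS(P): 12 reachable states
  u0 = c.(0 | 0 + (0 + 0) + 0 | 0) | ((d.0 + b.0) | a.b.0) ⊢ ··a··> u1, ··b··> u2, ··c··> u3, ··d··> u2
  u1 = c.(0 | 0 + (0 + 0) + 0 | 0) | ((d.0 + b.0) | b.0) ⊢ ··b··> u4, ··b··> u5, ··c··> u6, ··d··> u5
  u2 = c.(0 | 0 + (0 + 0) + 0 | 0) | (0 | a.b.0) ⊢ ··a··> u5, ··c··> u7
  u3 = (0 | 0 + (0 + 0) + 0 | 0) | ((d.0 + b.0) | a.b.0) ⊢ ··a··> u6, ··b··> u7, ··d··> u7
  u4 = c.(0 | 0 + (0 + 0) + 0 | 0) | ((d.0 + b.0) | 0) ⊢ ··b··> u8, ··c··> u9, ··d··> u8
  u5 = c.(0 | 0 + (0 + 0) + 0 | 0) | (0 | b.0) ⊢ ··b··> u8, ··c··> u10
  u6 = (0 | 0 + (0 + 0) + 0 | 0) | ((d.0 + b.0) | b.0) ⊢ ··b··> u10, ··b··> u9, ··d··> u10
  u7 = (0 | 0 + (0 + 0) + 0 | 0) | (0 | a.b.0) ⊢ ··a··> u10
  u8 = c.(0 | 0 + (0 + 0) + 0 | 0) | (0 | 0) ⊢ ··c··> u11
  u9 = (0 | 0 + (0 + 0) + 0 | 0) | ((d.0 + b.0) | 0) ⊢ ··b··> u11, ··d··> u11
  u10 = (0 | 0 + (0 + 0) + 0 | 0) | (0 | b.0) ⊢ ··b··> u11
  u11 = (0 | 0 + (0 + 0) + 0 | 0) | (0 | 0) ⊢ stopped
LTS(Q): 12 reachable states
  v0 = c.(0 | 0 + (0 + 0)) | ((d.0 + b.0) | a.b.0) ⊢ ··a··> v1, ··b··> v2, ··c··> v3, ··d··> v2
  v1 = c.(0 | 0 + (0 + 0)) | ((d.0 + b.0) | b.0) ⊢ ··b··> v4, ··b··> v5, ··c··> v6, ··d··> v5
  v2 = c.(0 | 0 + (0 + 0)) | (0 | a.b.0) ⊢ ··a··> v5, ··c··> v7
  v3 = (0 | 0 + (0 + 0)) | ((d.0 + b.0) | a.b.0) ⊢ ··a··> v6, ··b··> v7, ··d··> v7
  v4 = c.(0 | 0 + (0 + 0)) | ((d.0 + b.0) | 0) ⊢ ··b··> v8, ··c··> v9, ··d··> v8
  v5 = c.(0 | 0 + (0 + 0)) | (0 | b.0) ⊢ ··b··> v8, ··c··> v10
  v6 = (0 | 0 + (0 + 0)) | ((d.0 + b.0) | b.0) ⊢ ··b··> v10, ··b··> v9, ··d··> v10
  v7 = (0 | 0 + (0 + 0)) | (0 | a.b.0) ⊢ ··a··> v10
  v8 = c.(0 | 0 + (0 + 0)) | (0 | 0) ⊢ ··c··> v11
  v9 = (0 | 0 + (0 + 0)) | ((d.0 + b.0) | 0) ⊢ ··b··> v11, ··d··> v11
  v10 = (0 | 0 + (0 + 0)) | (0 | b.0) ⊢ ··b··> v11
  v11 = (0 | 0 + (0 + 0)) | (0 | 0) ⊢ stopped
Bisimilarity quotient blocks:
  B0 = {u0, v0}
  B1 = {u1, v1}
  B2 = {u4, v4}
  B3 = {u9, v9}
  B4 = {u11, v11}
  B5 = {u8, v8}
  B6 = {u6, v6}
  B7 = {u10, v10}
  B8 = {u5, v5}
  B9 = {u2, v2}
  B10 = {u7, v7}
  B11 = {u3, v3}
u0 ∈ B0, v0 ∈ B0 → same block

bisimilar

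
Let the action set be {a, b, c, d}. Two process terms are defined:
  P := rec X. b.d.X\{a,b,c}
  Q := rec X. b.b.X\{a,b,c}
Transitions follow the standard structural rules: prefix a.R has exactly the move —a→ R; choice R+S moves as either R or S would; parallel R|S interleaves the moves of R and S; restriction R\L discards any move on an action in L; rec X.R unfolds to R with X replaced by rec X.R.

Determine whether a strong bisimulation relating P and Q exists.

Reachable graph of P (3 states):
  m0 = rec X. b.d.X\{a,b,c} ⊢ --b--▸ m1
  m1 = d.(rec X. b.d.X\{a,b,c})\{a,b,c} ⊢ --d--▸ m2
  m2 = (rec X. b.d.X\{a,b,c})\{a,b,c} ⊢ deadlocked
Reachable graph of Q (3 states):
  n0 = rec X. b.b.X\{a,b,c} ⊢ --b--▸ n1
  n1 = b.(rec X. b.b.X\{a,b,c})\{a,b,c} ⊢ --b--▸ n2
  n2 = (rec X. b.b.X\{a,b,c})\{a,b,c} ⊢ deadlocked
Coarsest stable partition (strong bisimilarity classes):
  B0 = {m0}
  B1 = {m1}
  B2 = {m2, n2}
  B3 = {n0}
  B4 = {n1}
m0 ∈ B0, n0 ∈ B3 → different blocks

P ≁ Q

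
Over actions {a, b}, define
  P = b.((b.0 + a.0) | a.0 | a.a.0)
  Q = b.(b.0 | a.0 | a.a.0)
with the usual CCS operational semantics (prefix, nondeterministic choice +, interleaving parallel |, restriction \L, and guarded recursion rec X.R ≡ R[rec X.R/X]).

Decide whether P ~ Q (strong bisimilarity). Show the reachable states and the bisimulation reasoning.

Reachable graph of P (13 states):
  m0 = b.((b.0 + a.0) | a.0 | a.a.0) | -b-> m1
  m1 = (b.0 + a.0) | a.0 | a.a.0 | -a-> m2, -a-> m3, -a-> m4, -b-> m4
  m2 = (b.0 + a.0) | 0 | a.a.0 | -a-> m5, -a-> m6, -b-> m6
  m3 = (b.0 + a.0) | a.0 | a.0 | -a-> m5, -a-> m7, -a-> m8, -b-> m8
  m4 = 0 | a.0 | a.a.0 | -a-> m6, -a-> m8
  m5 = (b.0 + a.0) | 0 | a.0 | -a-> m10, -a-> m9, -b-> m10
  m6 = 0 | 0 | a.a.0 | -a-> m10
  m7 = (b.0 + a.0) | a.0 | 0 | -a-> m11, -a-> m9, -b-> m11
  m8 = 0 | a.0 | a.0 | -a-> m10, -a-> m11
  m9 = (b.0 + a.0) | 0 | 0 | -a-> m12, -b-> m12
  m10 = 0 | 0 | a.0 | -a-> m12
  m11 = 0 | a.0 | 0 | -a-> m12
  m12 = 0 | 0 | 0 | stopped
Reachable graph of Q (13 states):
  n0 = b.(b.0 | a.0 | a.a.0) | -b-> n1
  n1 = b.0 | a.0 | a.a.0 | -a-> n2, -a-> n3, -b-> n4
  n2 = b.0 | 0 | a.a.0 | -a-> n5, -b-> n6
  n3 = b.0 | a.0 | a.0 | -a-> n5, -a-> n7, -b-> n8
  n4 = 0 | a.0 | a.a.0 | -a-> n6, -a-> n8
  n5 = b.0 | 0 | a.0 | -a-> n9, -b-> n10
  n6 = 0 | 0 | a.a.0 | -a-> n10
  n7 = b.0 | a.0 | 0 | -a-> n9, -b-> n11
  n8 = 0 | a.0 | a.0 | -a-> n10, -a-> n11
  n9 = b.0 | 0 | 0 | -b-> n12
  n10 = 0 | 0 | a.0 | -a-> n12
  n11 = 0 | a.0 | 0 | -a-> n12
  n12 = 0 | 0 | 0 | stopped
Coarsest stable partition (strong bisimilarity classes):
  B0 = {m0}
  B1 = {m1}
  B2 = {m4, n4}
  B3 = {m6, m8, n6, n8}
  B4 = {m10, m11, n10, n11}
  B5 = {m12, n12}
  B6 = {m2, m3}
  B7 = {m5, m7}
  B8 = {m9}
  B9 = {n0}
  B10 = {n1}
  B11 = {n2, n3}
  B12 = {n5, n7}
  B13 = {n9}
m0 ∈ B0, n0 ∈ B9 → different blocks

NO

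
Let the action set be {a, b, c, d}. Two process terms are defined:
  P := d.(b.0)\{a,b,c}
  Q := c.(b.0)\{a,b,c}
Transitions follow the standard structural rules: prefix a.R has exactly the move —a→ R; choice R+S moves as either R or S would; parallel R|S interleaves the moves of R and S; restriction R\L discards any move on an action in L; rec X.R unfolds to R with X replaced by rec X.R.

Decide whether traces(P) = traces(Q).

NO — witness ⟨d⟩

Reachable graph of P (2 states):
  s0 = d.(b.0)\{a,b,c} has moves ··d··> s1
  s1 = (b.0)\{a,b,c} has moves ∅
Reachable graph of Q (2 states):
  t0 = c.(b.0)\{a,b,c} has moves ··c··> t1
  t1 = (b.0)\{a,b,c} has moves ∅
Executing d from P (initial set {s0}):
  after d @ step 1: {s1}
  P completes σ.
Executing d from Q (initial set {t0}):
  after d @ step 1: ∅  — Q cannot continue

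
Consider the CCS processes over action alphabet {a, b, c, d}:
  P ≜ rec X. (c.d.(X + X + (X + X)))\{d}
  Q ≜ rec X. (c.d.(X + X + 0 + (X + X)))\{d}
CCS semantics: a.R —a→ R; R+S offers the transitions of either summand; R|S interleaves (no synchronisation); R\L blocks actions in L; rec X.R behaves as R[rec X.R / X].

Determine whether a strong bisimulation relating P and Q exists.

bisimilar

Reachable graph of P (2 states):
  m0 = rec X. (c.d.(X + X + (X + X)))\{d} has moves =c=> m1
  m1 = (d.((rec X. (c.d.(X + X + (X + X)))\{d}) + (rec X. (c.d.(X + X + (X + X)))\{d}) + ((rec X. (c.d.(X + X + (X + X)))\{d}) + (rec X. (c.d.(X + X + (X + X)))\{d}))))\{d} has moves stopped
Reachable graph of Q (2 states):
  n0 = rec X. (c.d.(X + X + 0 + (X + X)))\{d} has moves =c=> n1
  n1 = (d.((rec X. (c.d.(X + X + 0 + (X + X)))\{d}) + (rec X. (c.d.(X + X + 0 + (X + X)))\{d}) + 0 + ((rec X. (c.d.(X + X + 0 + (X + X)))\{d}) + (rec X. (c.d.(X + X + 0 + (X + X)))\{d}))))\{d} has moves stopped
Partition-refinement fixed point:
  B0 = {m0, n0}
  B1 = {m1, n1}
m0 ∈ B0, n0 ∈ B0 → same block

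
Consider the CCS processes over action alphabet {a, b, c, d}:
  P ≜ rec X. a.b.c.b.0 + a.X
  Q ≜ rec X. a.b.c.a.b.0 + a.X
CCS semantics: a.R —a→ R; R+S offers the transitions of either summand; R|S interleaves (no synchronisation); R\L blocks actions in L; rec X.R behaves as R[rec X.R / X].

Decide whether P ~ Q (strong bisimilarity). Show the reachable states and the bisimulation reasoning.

LTS(P): 5 reachable states
  p0 = rec X. a.b.c.b.0 + a.X → ··a··> p0, ··a··> p1
  p1 = b.c.b.0 → ··b··> p2
  p2 = c.b.0 → ··c··> p3
  p3 = b.0 → ··b··> p4
  p4 = 0 → stopped
LTS(Q): 6 reachable states
  q0 = rec X. a.b.c.a.b.0 + a.X → ··a··> q0, ··a··> q1
  q1 = b.c.a.b.0 → ··b··> q2
  q2 = c.a.b.0 → ··c··> q3
  q3 = a.b.0 → ··a··> q4
  q4 = b.0 → ··b··> q5
  q5 = 0 → stopped
Coarsest stable partition (strong bisimilarity classes):
  B0 = {p0}
  B1 = {p1}
  B2 = {p2}
  B3 = {p3, q4}
  B4 = {p4, q5}
  B5 = {q0}
  B6 = {q1}
  B7 = {q2}
  B8 = {q3}
p0 ∈ B0, q0 ∈ B5 → different blocks

NO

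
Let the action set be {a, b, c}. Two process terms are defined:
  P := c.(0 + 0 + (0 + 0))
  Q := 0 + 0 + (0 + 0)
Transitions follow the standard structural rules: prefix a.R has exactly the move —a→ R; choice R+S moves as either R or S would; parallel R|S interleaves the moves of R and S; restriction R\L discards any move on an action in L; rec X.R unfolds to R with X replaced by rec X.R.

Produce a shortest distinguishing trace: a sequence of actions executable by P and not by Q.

c

Reachable graph of P (2 states):
  u0 = c.(0 + 0 + (0 + 0)) → =c=> u1
  u1 = 0 + 0 + (0 + 0) → ·
Reachable graph of Q (1 states):
  v0 = 0 + 0 + (0 + 0) → ·
Run σ = ⟨c⟩ on P: start {u0}
  after c @ step 1: {u1}
  ✓ P
Run σ = ⟨c⟩ on Q: start {v0}
  after c @ step 1: ∅  — Q cannot continue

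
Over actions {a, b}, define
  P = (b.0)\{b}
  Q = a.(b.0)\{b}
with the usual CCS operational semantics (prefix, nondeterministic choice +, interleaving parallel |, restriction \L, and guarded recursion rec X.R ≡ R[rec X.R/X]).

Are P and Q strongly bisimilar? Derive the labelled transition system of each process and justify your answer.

P's transition system — 1 states:
  m0 = (b.0)\{b} → (no moves)
Q's transition system — 2 states:
  n0 = a.(b.0)\{b} → =a=> n1
  n1 = (b.0)\{b} → (no moves)
Bisimilarity quotient blocks:
  B0 = {m0, n1}
  B1 = {n0}
m0 ∈ B0, n0 ∈ B1 → different blocks

P ≁ Q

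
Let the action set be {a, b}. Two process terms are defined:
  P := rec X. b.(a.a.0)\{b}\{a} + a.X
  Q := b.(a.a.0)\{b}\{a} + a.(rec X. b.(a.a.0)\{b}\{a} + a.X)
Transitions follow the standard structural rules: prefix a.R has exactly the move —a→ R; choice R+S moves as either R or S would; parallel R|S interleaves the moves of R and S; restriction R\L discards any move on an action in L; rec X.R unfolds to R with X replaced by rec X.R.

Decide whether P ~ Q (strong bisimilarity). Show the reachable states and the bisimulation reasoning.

bisimilar

LTS(P): 2 reachable states
  u0 = rec X. b.(a.a.0)\{b}\{a} + a.X ⊢ -a-> u0, -b-> u1
  u1 = (a.a.0)\{b}\{a} ⊢ ∅
LTS(Q): 3 reachable states
  v0 = b.(a.a.0)\{b}\{a} + a.(rec X. b.(a.a.0)\{b}\{a} + a.X) ⊢ -a-> v1, -b-> v2
  v1 = rec X. b.(a.a.0)\{b}\{a} + a.X ⊢ -a-> v1, -b-> v2
  v2 = (a.a.0)\{b}\{a} ⊢ ∅
Partition-refinement fixed point:
  B0 = {u0, v0, v1}
  B1 = {u1, v2}
u0 ∈ B0, v0 ∈ B0 → same block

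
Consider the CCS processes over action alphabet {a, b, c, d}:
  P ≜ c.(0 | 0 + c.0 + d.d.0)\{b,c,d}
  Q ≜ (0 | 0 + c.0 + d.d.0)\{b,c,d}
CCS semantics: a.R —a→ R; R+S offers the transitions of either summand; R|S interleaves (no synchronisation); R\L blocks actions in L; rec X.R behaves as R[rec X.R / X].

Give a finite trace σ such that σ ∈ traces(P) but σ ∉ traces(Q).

c

P's transition system — 2 states:
  m0 = c.(0 | 0 + c.0 + d.d.0)\{b,c,d} :: --c--▸ m1
  m1 = (0 | 0 + c.0 + d.d.0)\{b,c,d} :: deadlocked
Q's transition system — 1 states:
  n0 = (0 | 0 + c.0 + d.d.0)\{b,c,d} :: deadlocked
Run σ = ⟨c⟩ on P: start {m0}
  step 1 (c): {m1}
  P completes σ.
Run σ = ⟨c⟩ on Q: start {n0}
  step 1 (c): no successor for Q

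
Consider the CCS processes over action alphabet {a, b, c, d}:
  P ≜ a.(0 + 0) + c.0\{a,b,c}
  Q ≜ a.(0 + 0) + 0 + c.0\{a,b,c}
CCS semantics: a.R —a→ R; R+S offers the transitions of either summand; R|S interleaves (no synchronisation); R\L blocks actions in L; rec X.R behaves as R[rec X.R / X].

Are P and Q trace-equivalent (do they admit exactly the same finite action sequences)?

LTS(P): 3 reachable states
  u0 = a.(0 + 0) + c.0\{a,b,c} :: -a-> u1, -c-> u2
  u1 = 0 + 0 :: deadlocked
  u2 = 0\{a,b,c} :: deadlocked
LTS(Q): 3 reachable states
  v0 = a.(0 + 0) + 0 + c.0\{a,b,c} :: -a-> v1, -c-> v2
  v1 = 0 + 0 :: deadlocked
  v2 = 0\{a,b,c} :: deadlocked
Bisimilarity quotient blocks:
  B0 = {u0, v0}
  B1 = {u1, u2, v1, v2}
u0 ∈ B0, v0 ∈ B0 → same block
Bisimilar ⇒ trace-equivalent.

traces(P) = traces(Q)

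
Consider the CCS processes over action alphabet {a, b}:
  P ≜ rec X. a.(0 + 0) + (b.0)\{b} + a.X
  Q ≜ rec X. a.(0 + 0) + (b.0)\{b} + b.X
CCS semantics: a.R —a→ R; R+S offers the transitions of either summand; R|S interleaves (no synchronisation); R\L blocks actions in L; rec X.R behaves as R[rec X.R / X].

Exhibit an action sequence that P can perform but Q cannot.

Reachable graph of P (2 states):
  u0 = rec X. a.(0 + 0) + (b.0)\{b} + a.X has moves =a=> u0, =a=> u1
  u1 = 0 + 0 has moves ·
Reachable graph of Q (2 states):
  v0 = rec X. a.(0 + 0) + (b.0)\{b} + b.X has moves =a=> v1, =b=> v0
  v1 = 0 + 0 has moves ·
Executing aa from P (initial set {u0}):
  [1] a ⇒ {u0, u1}
  [2] a ⇒ {u0, u1}
  P completes σ.
Executing aa from Q (initial set {v0}):
  [1] a ⇒ {v1}
  [2] a ⇒ no successor for Q

aa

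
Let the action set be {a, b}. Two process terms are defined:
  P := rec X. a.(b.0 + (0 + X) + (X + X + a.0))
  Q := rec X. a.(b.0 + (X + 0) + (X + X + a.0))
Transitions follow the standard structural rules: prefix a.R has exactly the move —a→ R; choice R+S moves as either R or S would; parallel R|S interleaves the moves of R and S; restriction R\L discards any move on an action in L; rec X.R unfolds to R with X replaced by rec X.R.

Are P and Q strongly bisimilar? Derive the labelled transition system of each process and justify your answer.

LTS(P): 3 reachable states
  p0 = rec X. a.(b.0 + (0 + X) + (X + X + a.0)) ⊢ -a-> p1
  p1 = b.0 + (0 + (rec X. a.(b.0 + (0 + X) + (X + X + a.0)))) + ((rec X. a.(b.0 + (0 + X) + (X + X + a.0))) + (rec X. a.(b.0 + (0 + X) + (X + X + a.0))) + a.0) ⊢ -a-> p1, -a-> p2, -b-> p2
  p2 = 0 ⊢ ·
LTS(Q): 3 reachable states
  q0 = rec X. a.(b.0 + (X + 0) + (X + X + a.0)) ⊢ -a-> q1
  q1 = b.0 + ((rec X. a.(b.0 + (X + 0) + (X + X + a.0))) + 0) + ((rec X. a.(b.0 + (X + 0) + (X + X + a.0))) + (rec X. a.(b.0 + (X + 0) + (X + X + a.0))) + a.0) ⊢ -a-> q1, -a-> q2, -b-> q2
  q2 = 0 ⊢ ·
Bisimilarity quotient blocks:
  B0 = {p0, q0}
  B1 = {p1, q1}
  B2 = {p2, q2}
p0 ∈ B0, q0 ∈ B0 → same block

P ~ Q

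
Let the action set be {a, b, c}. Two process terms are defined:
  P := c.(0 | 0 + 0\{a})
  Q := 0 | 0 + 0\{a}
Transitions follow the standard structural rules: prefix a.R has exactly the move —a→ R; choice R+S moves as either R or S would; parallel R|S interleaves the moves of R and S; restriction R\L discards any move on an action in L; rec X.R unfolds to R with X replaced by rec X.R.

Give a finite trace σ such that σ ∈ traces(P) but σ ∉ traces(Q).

LTS(P): 2 reachable states
  s0 = c.(0 | 0 + 0\{a}) ⊢ --c--▸ s1
  s1 = 0 | 0 + 0\{a} ⊢ (no moves)
LTS(Q): 1 reachable states
  t0 = 0 | 0 + 0\{a} ⊢ (no moves)
Trace ⟨c⟩ through P, begin at {s0}:
  step 1 (c): {s1}
  P completes σ.
Trace ⟨c⟩ through Q, begin at {t0}:
  step 1 (c): no successor for Q

c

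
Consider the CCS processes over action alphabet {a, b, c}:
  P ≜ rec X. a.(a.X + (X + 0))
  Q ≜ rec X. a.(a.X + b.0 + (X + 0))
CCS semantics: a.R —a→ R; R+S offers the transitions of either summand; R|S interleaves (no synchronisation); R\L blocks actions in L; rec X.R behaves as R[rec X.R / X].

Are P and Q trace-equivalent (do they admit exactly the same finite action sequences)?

LTS(P): 2 reachable states
  s0 = rec X. a.(a.X + (X + 0)) :: -a-> s1
  s1 = a.(rec X. a.(a.X + (X + 0))) + ((rec X. a.(a.X + (X + 0))) + 0) :: -a-> s0, -a-> s1
LTS(Q): 3 reachable states
  t0 = rec X. a.(a.X + b.0 + (X + 0)) :: -a-> t1
  t1 = a.(rec X. a.(a.X + b.0 + (X + 0))) + b.0 + ((rec X. a.(a.X + b.0 + (X + 0))) + 0) :: -a-> t0, -a-> t1, -b-> t2
  t2 = 0 :: ·
Run σ = ⟨ab⟩ on Q: start {t0}
  [1] a ⇒ {t1}
  [2] b ⇒ {t2}
  Q completes σ.
Run σ = ⟨ab⟩ on P: start {s0}
  [1] a ⇒ {s1}
  [2] b ⇒ ∅  — P cannot continue

trace-distinct — witness ⟨ab⟩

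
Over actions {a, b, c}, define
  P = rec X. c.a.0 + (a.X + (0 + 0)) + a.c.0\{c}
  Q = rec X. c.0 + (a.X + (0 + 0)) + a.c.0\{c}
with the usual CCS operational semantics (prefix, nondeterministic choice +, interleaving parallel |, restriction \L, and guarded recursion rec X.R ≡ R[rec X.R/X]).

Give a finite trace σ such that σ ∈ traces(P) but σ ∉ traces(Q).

ca

LTS(P): 5 reachable states
  m0 = rec X. c.a.0 + (a.X + (0 + 0)) + a.c.0\{c} → —a→ m0, —a→ m1, —c→ m2
  m1 = c.0\{c} → —c→ m3
  m2 = a.0 → —a→ m4
  m3 = 0\{c} → deadlocked
  m4 = 0 → deadlocked
LTS(Q): 4 reachable states
  n0 = rec X. c.0 + (a.X + (0 + 0)) + a.c.0\{c} → —a→ n0, —a→ n1, —c→ n2
  n1 = c.0\{c} → —c→ n3
  n2 = 0 → deadlocked
  n3 = 0\{c} → deadlocked
Executing ca from P (initial set {m0}):
  after c @ step 1: {m2}
  after a @ step 2: {m4}
  ✓ P
Executing ca from Q (initial set {n0}):
  after c @ step 1: {n2}
  after a @ step 2: ∅  — Q cannot continue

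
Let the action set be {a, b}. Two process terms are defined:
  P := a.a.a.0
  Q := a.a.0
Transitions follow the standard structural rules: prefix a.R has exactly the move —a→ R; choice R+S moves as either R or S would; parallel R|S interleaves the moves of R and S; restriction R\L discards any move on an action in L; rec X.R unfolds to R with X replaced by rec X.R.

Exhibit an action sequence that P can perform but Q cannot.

aaa

P's transition system — 4 states:
  u0 = a.a.a.0 → —a→ u1
  u1 = a.a.0 → —a→ u2
  u2 = a.0 → —a→ u3
  u3 = 0 → ∅
Q's transition system — 3 states:
  v0 = a.a.0 → —a→ v1
  v1 = a.0 → —a→ v2
  v2 = 0 → ∅
Executing aaa from P (initial set {u0}):
  [1] a ⇒ {u1}
  [2] a ⇒ {u2}
  [3] a ⇒ {u3}
  ✓ P
Executing aaa from Q (initial set {v0}):
  [1] a ⇒ {v1}
  [2] a ⇒ {v2}
  [3] a ⇒ ∅ (Q stuck)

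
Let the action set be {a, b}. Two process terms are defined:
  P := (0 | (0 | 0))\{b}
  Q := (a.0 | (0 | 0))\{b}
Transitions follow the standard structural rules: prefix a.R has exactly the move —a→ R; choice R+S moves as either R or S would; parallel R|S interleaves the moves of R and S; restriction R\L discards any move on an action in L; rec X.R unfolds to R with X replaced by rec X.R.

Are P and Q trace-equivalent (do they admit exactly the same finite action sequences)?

LTS(P): 1 reachable states
  p0 = (0 | (0 | 0))\{b} → deadlocked
LTS(Q): 2 reachable states
  q0 = (a.0 | (0 | 0))\{b} → ··a··> q1
  q1 = (0 | (0 | 0))\{b} → deadlocked
Run σ = ⟨a⟩ on Q: start {q0}
  after a @ step 1: {q1}
  ✓ Q
Run σ = ⟨a⟩ on P: start {p0}
  after a @ step 1: ∅  — P cannot continue

NO — witness ⟨a⟩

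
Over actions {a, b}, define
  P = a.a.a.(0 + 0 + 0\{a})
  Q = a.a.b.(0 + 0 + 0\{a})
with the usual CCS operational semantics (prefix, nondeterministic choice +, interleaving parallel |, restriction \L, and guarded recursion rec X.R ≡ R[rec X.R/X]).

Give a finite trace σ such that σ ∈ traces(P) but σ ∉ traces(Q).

LTS(P): 4 reachable states
  u0 = a.a.a.(0 + 0 + 0\{a}) → -a-> u1
  u1 = a.a.(0 + 0 + 0\{a}) → -a-> u2
  u2 = a.(0 + 0 + 0\{a}) → -a-> u3
  u3 = 0 + 0 + 0\{a} → ·
LTS(Q): 4 reachable states
  v0 = a.a.b.(0 + 0 + 0\{a}) → -a-> v1
  v1 = a.b.(0 + 0 + 0\{a}) → -a-> v2
  v2 = b.(0 + 0 + 0\{a}) → -b-> v3
  v3 = 0 + 0 + 0\{a} → ·
Executing aaa from P (initial set {u0}):
  after a @ step 1: {u1}
  after a @ step 2: {u2}
  after a @ step 3: {u3}
  — P admits the full trace.
Executing aaa from Q (initial set {v0}):
  after a @ step 1: {v1}
  after a @ step 2: {v2}
  after a @ step 3: ∅  — Q cannot continue

aaa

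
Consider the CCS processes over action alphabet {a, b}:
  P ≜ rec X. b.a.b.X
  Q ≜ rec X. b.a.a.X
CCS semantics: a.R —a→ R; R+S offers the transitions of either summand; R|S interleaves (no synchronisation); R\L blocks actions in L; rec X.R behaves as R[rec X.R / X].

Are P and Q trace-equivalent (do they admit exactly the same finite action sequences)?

P's transition system — 3 states:
  m0 = rec X. b.a.b.X has moves —b→ m1
  m1 = a.b.(rec X. b.a.b.X) has moves —a→ m2
  m2 = b.(rec X. b.a.b.X) has moves —b→ m0
Q's transition system — 3 states:
  n0 = rec X. b.a.a.X has moves —b→ n1
  n1 = a.a.(rec X. b.a.a.X) has moves —a→ n2
  n2 = a.(rec X. b.a.a.X) has moves —a→ n0
Trace ⟨bab⟩ through P, begin at {m0}:
  step 1 (b): {m1}
  step 2 (a): {m2}
  step 3 (b): {m0}
  P completes σ.
Trace ⟨bab⟩ through Q, begin at {n0}:
  step 1 (b): {n1}
  step 2 (a): {n2}
  step 3 (b): ∅  — Q cannot continue

NO — witness ⟨bab⟩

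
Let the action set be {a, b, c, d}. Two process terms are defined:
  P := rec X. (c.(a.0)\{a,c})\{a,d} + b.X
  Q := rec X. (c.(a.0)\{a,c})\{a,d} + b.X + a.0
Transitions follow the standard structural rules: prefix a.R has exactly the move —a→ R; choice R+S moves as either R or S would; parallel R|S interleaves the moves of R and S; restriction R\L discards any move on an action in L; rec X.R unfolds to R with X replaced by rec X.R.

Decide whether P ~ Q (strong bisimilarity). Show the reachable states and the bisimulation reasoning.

P's transition system — 2 states:
  p0 = rec X. (c.(a.0)\{a,c})\{a,d} + b.X | ··b··> p0, ··c··> p1
  p1 = (a.0)\{a,c}\{a,d} | ∅
Q's transition system — 3 states:
  q0 = rec X. (c.(a.0)\{a,c})\{a,d} + b.X + a.0 | ··a··> q1, ··b··> q0, ··c··> q2
  q1 = 0 | ∅
  q2 = (a.0)\{a,c}\{a,d} | ∅
Partition-refinement fixed point:
  B0 = {p0}
  B1 = {p1, q1, q2}
  B2 = {q0}
p0 ∈ B0, q0 ∈ B2 → different blocks

P ≁ Q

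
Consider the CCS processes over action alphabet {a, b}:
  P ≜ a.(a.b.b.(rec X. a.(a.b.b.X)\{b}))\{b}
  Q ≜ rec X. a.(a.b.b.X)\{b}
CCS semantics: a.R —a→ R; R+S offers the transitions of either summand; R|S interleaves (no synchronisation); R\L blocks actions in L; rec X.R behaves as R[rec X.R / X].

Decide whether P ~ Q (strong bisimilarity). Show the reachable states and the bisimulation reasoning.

P's transition system — 3 states:
  u0 = a.(a.b.b.(rec X. a.(a.b.b.X)\{b}))\{b} ⊢ =a=> u1
  u1 = (a.b.b.(rec X. a.(a.b.b.X)\{b}))\{b} ⊢ =a=> u2
  u2 = (b.b.(rec X. a.(a.b.b.X)\{b}))\{b} ⊢ ∅
Q's transition system — 3 states:
  v0 = rec X. a.(a.b.b.X)\{b} ⊢ =a=> v1
  v1 = (a.b.b.(rec X. a.(a.b.b.X)\{b}))\{b} ⊢ =a=> v2
  v2 = (b.b.(rec X. a.(a.b.b.X)\{b}))\{b} ⊢ ∅
Bisimilarity quotient blocks:
  B0 = {u0, v0}
  B1 = {u1, v1}
  B2 = {u2, v2}
u0 ∈ B0, v0 ∈ B0 → same block

P ~ Q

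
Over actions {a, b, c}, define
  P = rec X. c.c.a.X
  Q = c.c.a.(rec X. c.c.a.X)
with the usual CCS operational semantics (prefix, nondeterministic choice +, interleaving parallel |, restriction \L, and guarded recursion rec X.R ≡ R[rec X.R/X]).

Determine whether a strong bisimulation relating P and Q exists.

P's transition system — 3 states:
  m0 = rec X. c.c.a.X ⊢ -c-> m1
  m1 = c.a.(rec X. c.c.a.X) ⊢ -c-> m2
  m2 = a.(rec X. c.c.a.X) ⊢ -a-> m0
Q's transition system — 4 states:
  n0 = c.c.a.(rec X. c.c.a.X) ⊢ -c-> n1
  n1 = c.a.(rec X. c.c.a.X) ⊢ -c-> n2
  n2 = a.(rec X. c.c.a.X) ⊢ -a-> n3
  n3 = rec X. c.c.a.X ⊢ -c-> n1
Bisimilarity quotient blocks:
  B0 = {m0, n0, n3}
  B1 = {m1, n1}
  B2 = {m2, n2}
m0 ∈ B0, n0 ∈ B0 → same block

P ~ Q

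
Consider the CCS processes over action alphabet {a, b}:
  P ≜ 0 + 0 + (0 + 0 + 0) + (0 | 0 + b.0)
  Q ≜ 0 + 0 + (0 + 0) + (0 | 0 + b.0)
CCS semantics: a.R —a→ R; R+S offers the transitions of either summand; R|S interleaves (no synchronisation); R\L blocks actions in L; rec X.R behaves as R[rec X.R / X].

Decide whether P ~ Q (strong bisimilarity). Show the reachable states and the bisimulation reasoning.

bisimilar

P's transition system — 2 states:
  s0 = 0 + 0 + (0 + 0 + 0) + (0 | 0 + b.0) :: —b→ s1
  s1 = 0 :: stopped
Q's transition system — 2 states:
  t0 = 0 + 0 + (0 + 0) + (0 | 0 + b.0) :: —b→ t1
  t1 = 0 :: stopped
Bisimilarity quotient blocks:
  B0 = {s0, t0}
  B1 = {s1, t1}
s0 ∈ B0, t0 ∈ B0 → same block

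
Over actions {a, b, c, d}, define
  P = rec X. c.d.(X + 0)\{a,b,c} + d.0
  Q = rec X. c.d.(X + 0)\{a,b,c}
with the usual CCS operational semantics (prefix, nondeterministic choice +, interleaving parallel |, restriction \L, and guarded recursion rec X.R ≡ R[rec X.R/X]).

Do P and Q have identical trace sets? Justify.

traces(P) ≠ traces(Q) — witness ⟨d⟩

P's transition system — 5 states:
  p0 = rec X. c.d.(X + 0)\{a,b,c} + d.0 ⊢ ··c··> p1, ··d··> p2
  p1 = d.((rec X. c.d.(X + 0)\{a,b,c} + d.0) + 0)\{a,b,c} ⊢ ··d··> p3
  p2 = 0 ⊢ ∅
  p3 = ((rec X. c.d.(X + 0)\{a,b,c} + d.0) + 0)\{a,b,c} ⊢ ··d··> p4
  p4 = 0\{a,b,c} ⊢ ∅
Q's transition system — 3 states:
  q0 = rec X. c.d.(X + 0)\{a,b,c} ⊢ ··c··> q1
  q1 = d.((rec X. c.d.(X + 0)\{a,b,c}) + 0)\{a,b,c} ⊢ ··d··> q2
  q2 = ((rec X. c.d.(X + 0)\{a,b,c}) + 0)\{a,b,c} ⊢ ∅
Executing d from P (initial set {p0}):
  step 1 (d): {p2}
  P completes σ.
Executing d from Q (initial set {q0}):
  step 1 (d): ∅  — Q cannot continue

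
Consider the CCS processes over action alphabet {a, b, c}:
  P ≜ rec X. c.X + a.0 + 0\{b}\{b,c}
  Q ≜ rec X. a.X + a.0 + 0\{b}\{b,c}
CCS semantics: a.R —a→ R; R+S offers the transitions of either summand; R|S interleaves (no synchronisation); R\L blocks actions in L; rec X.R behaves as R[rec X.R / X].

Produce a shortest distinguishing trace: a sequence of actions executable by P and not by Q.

c

Reachable graph of P (2 states):
  m0 = rec X. c.X + a.0 + 0\{b}\{b,c} has moves —a→ m1, —c→ m0
  m1 = 0 has moves (no moves)
Reachable graph of Q (2 states):
  n0 = rec X. a.X + a.0 + 0\{b}\{b,c} has moves —a→ n0, —a→ n1
  n1 = 0 has moves (no moves)
Trace ⟨c⟩ through P, begin at {m0}:
  [1] c ⇒ {m0}
  P completes σ.
Trace ⟨c⟩ through Q, begin at {n0}:
  [1] c ⇒ no successor for Q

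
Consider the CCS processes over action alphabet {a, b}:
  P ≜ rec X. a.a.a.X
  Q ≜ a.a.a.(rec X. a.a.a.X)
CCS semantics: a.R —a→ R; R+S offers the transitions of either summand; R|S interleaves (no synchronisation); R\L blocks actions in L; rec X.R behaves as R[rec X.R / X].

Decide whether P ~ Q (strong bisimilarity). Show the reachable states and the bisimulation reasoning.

P ~ Q

P's transition system — 3 states:
  u0 = rec X. a.a.a.X has moves ··a··> u1
  u1 = a.a.(rec X. a.a.a.X) has moves ··a··> u2
  u2 = a.(rec X. a.a.a.X) has moves ··a··> u0
Q's transition system — 4 states:
  v0 = a.a.a.(rec X. a.a.a.X) has moves ··a··> v1
  v1 = a.a.(rec X. a.a.a.X) has moves ··a··> v2
  v2 = a.(rec X. a.a.a.X) has moves ··a··> v3
  v3 = rec X. a.a.a.X has moves ··a··> v1
Coarsest stable partition (strong bisimilarity classes):
  B0 = {u0, u1, u2, v0, v1, v2, v3}
u0 ∈ B0, v0 ∈ B0 → same block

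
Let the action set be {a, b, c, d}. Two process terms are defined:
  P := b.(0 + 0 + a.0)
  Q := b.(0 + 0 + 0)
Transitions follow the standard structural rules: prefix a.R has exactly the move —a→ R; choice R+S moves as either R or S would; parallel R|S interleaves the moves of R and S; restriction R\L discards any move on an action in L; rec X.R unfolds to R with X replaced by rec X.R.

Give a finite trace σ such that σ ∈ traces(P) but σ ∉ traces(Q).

ba

Reachable graph of P (3 states):
  s0 = b.(0 + 0 + a.0) → =b=> s1
  s1 = 0 + 0 + a.0 → =a=> s2
  s2 = 0 → (no moves)
Reachable graph of Q (2 states):
  t0 = b.(0 + 0 + 0) → =b=> t1
  t1 = 0 + 0 + 0 → (no moves)
Trace ⟨ba⟩ through P, begin at {s0}:
  step 1 (b): {s1}
  step 2 (a): {s2}
  — P admits the full trace.
Trace ⟨ba⟩ through Q, begin at {t0}:
  step 1 (b): {t1}
  step 2 (a): no successor for Q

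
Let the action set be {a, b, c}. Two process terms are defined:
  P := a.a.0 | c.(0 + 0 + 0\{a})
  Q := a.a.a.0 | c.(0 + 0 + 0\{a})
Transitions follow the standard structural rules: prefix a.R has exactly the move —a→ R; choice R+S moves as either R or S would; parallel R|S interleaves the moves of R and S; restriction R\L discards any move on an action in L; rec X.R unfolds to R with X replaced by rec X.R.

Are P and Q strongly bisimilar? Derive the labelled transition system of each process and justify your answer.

not bisimilar

P's transition system — 6 states:
  m0 = a.a.0 | c.(0 + 0 + 0\{a}) :: --a--▸ m1, --c--▸ m2
  m1 = a.0 | c.(0 + 0 + 0\{a}) :: --a--▸ m3, --c--▸ m4
  m2 = a.a.0 | (0 + 0 + 0\{a}) :: --a--▸ m4
  m3 = 0 | c.(0 + 0 + 0\{a}) :: --c--▸ m5
  m4 = a.0 | (0 + 0 + 0\{a}) :: --a--▸ m5
  m5 = 0 | (0 + 0 + 0\{a}) :: stopped
Q's transition system — 8 states:
  n0 = a.a.a.0 | c.(0 + 0 + 0\{a}) :: --a--▸ n1, --c--▸ n2
  n1 = a.a.0 | c.(0 + 0 + 0\{a}) :: --a--▸ n3, --c--▸ n4
  n2 = a.a.a.0 | (0 + 0 + 0\{a}) :: --a--▸ n4
  n3 = a.0 | c.(0 + 0 + 0\{a}) :: --a--▸ n5, --c--▸ n6
  n4 = a.a.0 | (0 + 0 + 0\{a}) :: --a--▸ n6
  n5 = 0 | c.(0 + 0 + 0\{a}) :: --c--▸ n7
  n6 = a.0 | (0 + 0 + 0\{a}) :: --a--▸ n7
  n7 = 0 | (0 + 0 + 0\{a}) :: stopped
Partition-refinement fixed point:
  B0 = {m0, n1}
  B1 = {m1, n3}
  B2 = {m4, n6}
  B3 = {m5, n7}
  B4 = {m3, n5}
  B5 = {m2, n4}
  B6 = {n0}
  B7 = {n2}
m0 ∈ B0, n0 ∈ B6 → different blocks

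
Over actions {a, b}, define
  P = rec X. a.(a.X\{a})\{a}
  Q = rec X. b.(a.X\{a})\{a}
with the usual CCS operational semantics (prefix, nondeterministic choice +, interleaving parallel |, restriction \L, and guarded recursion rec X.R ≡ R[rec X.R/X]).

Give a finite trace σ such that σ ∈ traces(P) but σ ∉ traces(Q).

P's transition system — 2 states:
  u0 = rec X. a.(a.X\{a})\{a} :: ··a··> u1
  u1 = (a.(rec X. a.(a.X\{a})\{a})\{a})\{a} :: deadlocked
Q's transition system — 2 states:
  v0 = rec X. b.(a.X\{a})\{a} :: ··b··> v1
  v1 = (a.(rec X. b.(a.X\{a})\{a})\{a})\{a} :: deadlocked
Run σ = ⟨a⟩ on P: start {u0}
  [1] a ⇒ {u1}
  ✓ P
Run σ = ⟨a⟩ on Q: start {v0}
  [1] a ⇒ ∅  — Q cannot continue

a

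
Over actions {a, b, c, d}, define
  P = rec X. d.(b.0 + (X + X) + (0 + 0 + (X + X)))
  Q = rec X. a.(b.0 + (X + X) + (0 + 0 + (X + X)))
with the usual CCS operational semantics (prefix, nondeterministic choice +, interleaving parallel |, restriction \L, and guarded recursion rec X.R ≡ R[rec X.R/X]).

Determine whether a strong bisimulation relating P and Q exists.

LTS(P): 3 reachable states
  s0 = rec X. d.(b.0 + (X + X) + (0 + 0 + (X + X))) has moves -d-> s1
  s1 = b.0 + ((rec X. d.(b.0 + (X + X) + (0 + 0 + (X + X)))) + (rec X. d.(b.0 + (X + X) + (0 + 0 + (X + X))))) + (0 + 0 + ((rec X. d.(b.0 + (X + X) + (0 + 0 + (X + X)))) + (rec X. d.(b.0 + (X + X) + (0 + 0 + (X + X)))))) has moves -b-> s2, -d-> s1
  s2 = 0 has moves deadlocked
LTS(Q): 3 reachable states
  t0 = rec X. a.(b.0 + (X + X) + (0 + 0 + (X + X))) has moves -a-> t1
  t1 = b.0 + ((rec X. a.(b.0 + (X + X) + (0 + 0 + (X + X)))) + (rec X. a.(b.0 + (X + X) + (0 + 0 + (X + X))))) + (0 + 0 + ((rec X. a.(b.0 + (X + X) + (0 + 0 + (X + X)))) + (rec X. a.(b.0 + (X + X) + (0 + 0 + (X + X)))))) has moves -a-> t1, -b-> t2
  t2 = 0 has moves deadlocked
Coarsest stable partition (strong bisimilarity classes):
  B0 = {s0}
  B1 = {s1}
  B2 = {s2, t2}
  B3 = {t0}
  B4 = {t1}
s0 ∈ B0, t0 ∈ B3 → different blocks

P ≁ Q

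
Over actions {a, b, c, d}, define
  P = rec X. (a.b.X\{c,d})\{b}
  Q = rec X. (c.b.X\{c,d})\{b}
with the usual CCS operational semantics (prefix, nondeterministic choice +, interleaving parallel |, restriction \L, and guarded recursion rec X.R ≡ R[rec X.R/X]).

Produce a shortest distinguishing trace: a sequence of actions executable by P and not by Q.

LTS(P): 2 reachable states
  u0 = rec X. (a.b.X\{c,d})\{b} | --a--▸ u1
  u1 = (b.(rec X. (a.b.X\{c,d})\{b})\{c,d})\{b} | stopped
LTS(Q): 2 reachable states
  v0 = rec X. (c.b.X\{c,d})\{b} | --c--▸ v1
  v1 = (b.(rec X. (c.b.X\{c,d})\{b})\{c,d})\{b} | stopped
Trace ⟨a⟩ through P, begin at {u0}:
  [1] a ⇒ {u1}
  ✓ P
Trace ⟨a⟩ through Q, begin at {v0}:
  [1] a ⇒ ∅  — Q cannot continue

a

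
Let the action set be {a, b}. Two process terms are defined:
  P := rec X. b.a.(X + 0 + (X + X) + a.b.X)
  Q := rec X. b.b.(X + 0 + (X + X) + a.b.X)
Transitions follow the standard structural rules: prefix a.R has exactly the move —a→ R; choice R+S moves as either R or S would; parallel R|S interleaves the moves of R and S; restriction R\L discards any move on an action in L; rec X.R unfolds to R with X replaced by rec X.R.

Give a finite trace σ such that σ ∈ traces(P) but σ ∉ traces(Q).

LTS(P): 4 reachable states
  u0 = rec X. b.a.(X + 0 + (X + X) + a.b.X) has moves ··b··> u1
  u1 = a.((rec X. b.a.(X + 0 + (X + X) + a.b.X)) + 0 + ((rec X. b.a.(X + 0 + (X + X) + a.b.X)) + (rec X. b.a.(X + 0 + (X + X) + a.b.X))) + a.b.(rec X. b.a.(X + 0 + (X + X) + a.b.X))) has moves ··a··> u2
  u2 = (rec X. b.a.(X + 0 + (X + X) + a.b.X)) + 0 + ((rec X. b.a.(X + 0 + (X + X) + a.b.X)) + (rec X. b.a.(X + 0 + (X + X) + a.b.X))) + a.b.(rec X. b.a.(X + 0 + (X + X) + a.b.X)) has moves ··a··> u3, ··b··> u1
  u3 = b.(rec X. b.a.(X + 0 + (X + X) + a.b.X)) has moves ··b··> u0
LTS(Q): 4 reachable states
  v0 = rec X. b.b.(X + 0 + (X + X) + a.b.X) has moves ··b··> v1
  v1 = b.((rec X. b.b.(X + 0 + (X + X) + a.b.X)) + 0 + ((rec X. b.b.(X + 0 + (X + X) + a.b.X)) + (rec X. b.b.(X + 0 + (X + X) + a.b.X))) + a.b.(rec X. b.b.(X + 0 + (X + X) + a.b.X))) has moves ··b··> v2
  v2 = (rec X. b.b.(X + 0 + (X + X) + a.b.X)) + 0 + ((rec X. b.b.(X + 0 + (X + X) + a.b.X)) + (rec X. b.b.(X + 0 + (X + X) + a.b.X))) + a.b.(rec X. b.b.(X + 0 + (X + X) + a.b.X)) has moves ··a··> v3, ··b··> v1
  v3 = b.(rec X. b.b.(X + 0 + (X + X) + a.b.X)) has moves ··b··> v0
Executing ba from P (initial set {u0}):
  [1] b ⇒ {u1}
  [2] a ⇒ {u2}
  P completes σ.
Executing ba from Q (initial set {v0}):
  [1] b ⇒ {v1}
  [2] a ⇒ no successor for Q

ba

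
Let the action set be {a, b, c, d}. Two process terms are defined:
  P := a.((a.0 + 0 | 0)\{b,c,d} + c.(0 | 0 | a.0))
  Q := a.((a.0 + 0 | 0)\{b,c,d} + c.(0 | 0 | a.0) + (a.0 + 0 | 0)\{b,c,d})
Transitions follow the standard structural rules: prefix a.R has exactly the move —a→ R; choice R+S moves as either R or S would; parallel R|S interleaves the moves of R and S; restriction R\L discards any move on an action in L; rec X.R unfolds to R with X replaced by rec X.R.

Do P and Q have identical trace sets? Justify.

trace-equivalent

Reachable graph of P (5 states):
  u0 = a.((a.0 + 0 | 0)\{b,c,d} + c.(0 | 0 | a.0)) → =a=> u1
  u1 = (a.0 + 0 | 0)\{b,c,d} + c.(0 | 0 | a.0) → =a=> u2, =c=> u3
  u2 = 0\{b,c,d} → ·
  u3 = 0 | 0 | a.0 → =a=> u4
  u4 = 0 | 0 | 0 → ·
Reachable graph of Q (5 states):
  v0 = a.((a.0 + 0 | 0)\{b,c,d} + c.(0 | 0 | a.0) + (a.0 + 0 | 0)\{b,c,d}) → =a=> v1
  v1 = (a.0 + 0 | 0)\{b,c,d} + c.(0 | 0 | a.0) + (a.0 + 0 | 0)\{b,c,d} → =a=> v2, =c=> v3
  v2 = 0\{b,c,d} → ·
  v3 = 0 | 0 | a.0 → =a=> v4
  v4 = 0 | 0 | 0 → ·
Partition-refinement fixed point:
  B0 = {u0, v0}
  B1 = {u1, v1}
  B2 = {u3, v3}
  B3 = {u2, u4, v2, v4}
u0 ∈ B0, v0 ∈ B0 → same block
Bisimilar ⇒ trace-equivalent.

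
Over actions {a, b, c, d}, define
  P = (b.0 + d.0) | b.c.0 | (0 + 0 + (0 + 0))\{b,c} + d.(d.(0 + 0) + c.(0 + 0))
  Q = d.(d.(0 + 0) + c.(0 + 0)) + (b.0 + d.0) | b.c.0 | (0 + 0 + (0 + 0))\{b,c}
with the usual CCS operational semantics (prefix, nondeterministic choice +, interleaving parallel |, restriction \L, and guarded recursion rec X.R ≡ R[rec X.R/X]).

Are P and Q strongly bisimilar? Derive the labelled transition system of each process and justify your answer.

LTS(P): 8 reachable states
  p0 = (b.0 + d.0) | b.c.0 | (0 + 0 + (0 + 0))\{b,c} + d.(d.(0 + 0) + c.(0 + 0)) has moves ··b··> p1, ··b··> p2, ··d··> p2, ··d··> p3
  p1 = (b.0 + d.0) | c.0 | (0 + 0 + (0 + 0))\{b,c} has moves ··b··> p4, ··c··> p5, ··d··> p4
  p2 = 0 | b.c.0 | (0 + 0 + (0 + 0))\{b,c} has moves ··b··> p4
  p3 = d.(0 + 0) + c.(0 + 0) has moves ··c··> p6, ··d··> p6
  p4 = 0 | c.0 | (0 + 0 + (0 + 0))\{b,c} has moves ··c··> p7
  p5 = (b.0 + d.0) | 0 | (0 + 0 + (0 + 0))\{b,c} has moves ··b··> p7, ··d··> p7
  p6 = 0 + 0 has moves ·
  p7 = 0 | 0 | (0 + 0 + (0 + 0))\{b,c} has moves ·
LTS(Q): 8 reachable states
  q0 = d.(d.(0 + 0) + c.(0 + 0)) + (b.0 + d.0) | b.c.0 | (0 + 0 + (0 + 0))\{b,c} has moves ··b··> q1, ··b··> q2, ··d··> q2, ··d··> q3
  q1 = (b.0 + d.0) | c.0 | (0 + 0 + (0 + 0))\{b,c} has moves ··b··> q4, ··c··> q5, ··d··> q4
  q2 = 0 | b.c.0 | (0 + 0 + (0 + 0))\{b,c} has moves ··b··> q4
  q3 = d.(0 + 0) + c.(0 + 0) has moves ··c··> q6, ··d··> q6
  q4 = 0 | c.0 | (0 + 0 + (0 + 0))\{b,c} has moves ··c··> q7
  q5 = (b.0 + d.0) | 0 | (0 + 0 + (0 + 0))\{b,c} has moves ··b··> q7, ··d··> q7
  q6 = 0 + 0 has moves ·
  q7 = 0 | 0 | (0 + 0 + (0 + 0))\{b,c} has moves ·
Bisimilarity quotient blocks:
  B0 = {p0, q0}
  B1 = {p1, q1}
  B2 = {p5, q5}
  B3 = {p6, p7, q6, q7}
  B4 = {p4, q4}
  B5 = {p2, q2}
  B6 = {p3, q3}
p0 ∈ B0, q0 ∈ B0 → same block

YES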